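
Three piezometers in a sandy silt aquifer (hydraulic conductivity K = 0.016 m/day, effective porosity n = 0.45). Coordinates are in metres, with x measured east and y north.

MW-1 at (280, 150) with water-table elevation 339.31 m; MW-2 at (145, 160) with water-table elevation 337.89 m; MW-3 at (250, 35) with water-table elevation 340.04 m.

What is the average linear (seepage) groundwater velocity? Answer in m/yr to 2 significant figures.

With h = a·x + b·y + c and MW-1 as origin, the differences give:
  (-135)·a + 10·b = -1.42
  (-30)·a + (-115)·b = +0.73
Eliminate b (×(-115) and ×10, subtract): 15825·a = 156.000 → a = ∂h/∂x = +0.009858
Back-substitute: b = ∂h/∂y = -0.008919.
|∇h| = √(0.009858² + -0.008919²) = 0.01329
Seepage velocity v = K·i/n = 0.016 × 0.01329 / 0.45 = 0.0004725 m/day = 0.1726 m/yr.

0.17 m/yr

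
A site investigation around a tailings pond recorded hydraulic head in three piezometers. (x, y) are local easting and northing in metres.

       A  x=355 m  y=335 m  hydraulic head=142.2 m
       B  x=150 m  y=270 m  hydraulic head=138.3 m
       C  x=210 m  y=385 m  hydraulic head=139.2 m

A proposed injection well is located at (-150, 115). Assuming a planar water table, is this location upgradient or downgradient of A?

downgradient

With h = a·x + b·y + c and A as origin, the differences give:
  (-205)·a + (-65)·b = -3.9
  (-145)·a + 50·b = -3.0
Eliminate b (×50 and ×(-65), subtract): -19675·a = -390.00 → a = ∂h/∂x = +0.01982
Back-substitute: b = ∂h/∂y = -0.002516.
Head at (-150, 115) = 142.2 + (+0.01982)·(-505) + (-0.002516)·(-220) = 132.74 m.
That is lower than the 142.2 m at A, so the point is downgradient.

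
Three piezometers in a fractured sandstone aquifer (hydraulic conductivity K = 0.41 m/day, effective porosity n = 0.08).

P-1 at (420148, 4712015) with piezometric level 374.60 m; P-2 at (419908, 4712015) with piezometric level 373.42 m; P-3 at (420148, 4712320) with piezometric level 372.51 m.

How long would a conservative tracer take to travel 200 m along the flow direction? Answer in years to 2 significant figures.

∂h/∂x = (373.42 − 374.60) / (419908 − 420148) = +0.004917
∂h/∂y = (372.51 − 374.60) / (4712320 − 4712015) = -0.006852
|∇h| = √(0.004917² + -0.006852²) = 0.008434
Seepage velocity v = K·i/n = 0.41 × 0.008434 / 0.08 = 0.04322 m/day.
t = 200 / 0.04322 = 4627 days = 12.7 years.

13 years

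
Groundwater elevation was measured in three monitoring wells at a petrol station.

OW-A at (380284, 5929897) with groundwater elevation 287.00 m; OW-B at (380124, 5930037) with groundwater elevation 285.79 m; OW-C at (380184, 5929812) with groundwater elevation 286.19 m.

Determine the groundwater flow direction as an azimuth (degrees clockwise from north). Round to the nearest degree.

Differences from OW-A: to OW-B (Δx, Δy, Δh) = (-160, 140, -1.21); to OW-C = (-100, -85, -0.81).
Solve a·Δx + b·Δy = Δh: det = (-160)·(-85) − (-100)·140 = 27600.
∂h/∂x = [(-1.21)·(-85) − (-0.81)·140] / 27600 = +0.007835
∂h/∂y = [(-160)·(-0.81) − (-100)·(-1.21)] / 27600 = +0.0003116
Flow direction (−∇h) has components (-0.007835 E, -0.0003116 N).
Azimuth = atan2(E, N) = atan2(-0.007835, -0.0003116) = 267.7° ≈ 268°.

268°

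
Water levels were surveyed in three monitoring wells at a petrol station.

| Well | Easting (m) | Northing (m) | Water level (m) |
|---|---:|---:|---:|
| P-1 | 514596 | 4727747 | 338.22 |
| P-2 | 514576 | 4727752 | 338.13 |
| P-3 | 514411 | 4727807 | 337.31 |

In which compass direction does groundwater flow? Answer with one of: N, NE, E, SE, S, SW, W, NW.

NW

Differences from P-1: to P-2 (Δx, Δy, Δh) = (-20, 5, -0.09); to P-3 = (-185, 60, -0.91).
Determinant of the coordinate differences = (-20)·60 − (-185)·5 = -275.
∂h/∂x = [(-0.09)·60 − (-0.91)·5] / -275 = +0.003091
∂h/∂y = [(-20)·(-0.91) − (-185)·(-0.09)] / -275 = -0.005636
Flow = −∇h = (-0.003091 east, +0.005636 north), which points northwest.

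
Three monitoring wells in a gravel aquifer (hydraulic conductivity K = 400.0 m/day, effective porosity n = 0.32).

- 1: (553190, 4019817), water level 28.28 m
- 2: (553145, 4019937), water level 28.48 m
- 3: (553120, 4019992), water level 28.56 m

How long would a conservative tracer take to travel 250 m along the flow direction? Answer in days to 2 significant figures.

Three-point gradient (reference 1): Δ to 2 = (-45, 120, +0.20), Δ to 3 = (-70, 175, +0.28).
∂h/∂x = +0.002667, ∂h/∂y = +0.002667 (det = 525).
|∇h| = √(0.002667² + 0.002667²) = 0.003772
Seepage velocity v = K·i/n = 400.0 × 0.003772 / 0.32 = 4.715 m/day.
t = 250 / 4.715 = 53.02 days.

53 days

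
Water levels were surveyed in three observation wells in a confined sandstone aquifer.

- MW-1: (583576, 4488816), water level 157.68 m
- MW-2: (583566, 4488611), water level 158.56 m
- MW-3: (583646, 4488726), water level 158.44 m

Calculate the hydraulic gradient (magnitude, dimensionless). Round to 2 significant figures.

0.0068

With h = a·x + b·y + c and MW-1 as origin, the differences give:
  (-10)·a + (-205)·b = +0.88
  70·a + (-90)·b = +0.76
Eliminate b (×(-90) and ×(-205), subtract): 15250·a = 76.600 → a = ∂h/∂x = +0.005023
Back-substitute: b = ∂h/∂y = -0.004538.
|∇h| = √(0.005023² + -0.004538²) = 0.006769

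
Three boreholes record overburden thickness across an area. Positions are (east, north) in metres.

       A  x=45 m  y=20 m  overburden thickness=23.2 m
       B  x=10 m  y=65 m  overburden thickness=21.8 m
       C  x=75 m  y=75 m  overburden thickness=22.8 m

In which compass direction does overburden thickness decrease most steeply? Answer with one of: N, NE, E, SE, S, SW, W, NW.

With d = a·x + b·y + c and A as origin, the differences give:
  (-35)·a + 45·b = -1.4
  30·a + 55·b = -0.4
Eliminate b (×55 and ×45, subtract): -3275·a = -59.00 → a = ∂d/∂x = +0.01802
Back-substitute: b = ∂d/∂y = -0.01710.
Steepest decrease is along −∇f = (-0.01802 E, +0.01710 N) → northwest.

NW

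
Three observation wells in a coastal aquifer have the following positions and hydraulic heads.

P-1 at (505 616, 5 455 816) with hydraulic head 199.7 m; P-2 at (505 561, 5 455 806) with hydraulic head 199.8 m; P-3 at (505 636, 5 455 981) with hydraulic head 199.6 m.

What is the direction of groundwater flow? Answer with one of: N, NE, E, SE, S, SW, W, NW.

Taking P-1 as reference: P-2−P-1 = (-55, -10, +0.1); P-3−P-1 = (20, 165, -0.1).
Determinant of the coordinate differences = (-55)·165 − 20·(-10) = -8875.
∂h/∂x = [(+0.1)·165 − (-0.1)·(-10)] / -8875 = -0.001746
∂h/∂y = [(-55)·(-0.1) − 20·(+0.1)] / -8875 = -0.0003944
Flow = −∇h = (+0.001746 east, +0.0003944 north), which points east.

E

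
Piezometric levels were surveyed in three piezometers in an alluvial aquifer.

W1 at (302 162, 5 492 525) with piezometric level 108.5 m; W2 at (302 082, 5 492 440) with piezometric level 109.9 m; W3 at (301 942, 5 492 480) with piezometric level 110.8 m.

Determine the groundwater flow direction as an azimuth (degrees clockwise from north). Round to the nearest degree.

047°

Differences from W1: to W2 (Δx, Δy, Δh) = (-80, -85, +1.4); to W3 = (-220, -45, +2.3).
Determinant of the coordinate differences = (-80)·(-45) − (-220)·(-85) = -15100.
∂h/∂x = [(+1.4)·(-45) − (+2.3)·(-85)] / -15100 = -0.008775
∂h/∂y = [(-80)·(+2.3) − (-220)·(+1.4)] / -15100 = -0.008212
Flow direction (−∇h) has components (+0.008775 E, +0.008212 N).
Azimuth = atan2(E, N) = atan2(+0.008775, +0.008212) = 46.9° ≈ 047°.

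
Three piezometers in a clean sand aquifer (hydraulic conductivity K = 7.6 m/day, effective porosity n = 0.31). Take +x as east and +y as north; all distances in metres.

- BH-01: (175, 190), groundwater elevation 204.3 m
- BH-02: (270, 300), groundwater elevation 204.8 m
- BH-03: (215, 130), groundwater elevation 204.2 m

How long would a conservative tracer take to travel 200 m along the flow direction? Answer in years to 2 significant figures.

6.4 years

Taking BH-01 as reference: BH-02−BH-01 = (95, 110, +0.5); BH-03−BH-01 = (40, -60, -0.1).
Determinant of the coordinate differences = 95·(-60) − 40·110 = -10100.
∂h/∂x = [(+0.5)·(-60) − (-0.1)·110] / -10100 = +0.001881
∂h/∂y = [95·(-0.1) − 40·(+0.5)] / -10100 = +0.002921
|∇h| = √(0.001881² + 0.002921²) = 0.003474
Seepage velocity v = K·i/n = 7.6 × 0.003474 / 0.31 = 0.08517 m/day.
t = 200 / 0.08517 = 2348 days = 6.43 years.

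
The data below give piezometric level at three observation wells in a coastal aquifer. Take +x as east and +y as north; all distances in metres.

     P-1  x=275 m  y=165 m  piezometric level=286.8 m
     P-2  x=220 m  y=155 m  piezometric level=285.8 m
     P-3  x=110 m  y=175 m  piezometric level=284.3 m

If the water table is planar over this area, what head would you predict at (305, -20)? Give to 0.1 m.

285.0 m

Taking P-1 as reference: P-2−P-1 = (-55, -10, -1.0); P-3−P-1 = (-165, 10, -2.5).
Solve a·Δx + b·Δy = Δh: det = (-55)·10 − (-165)·(-10) = -2200.
∂h/∂x = [(-1.0)·10 − (-2.5)·(-10)] / -2200 = +0.01591
∂h/∂y = [(-55)·(-2.5) − (-165)·(-1.0)] / -2200 = +0.01250
h(305, -20) = 286.8 + (+0.01591)·(30) + (+0.01250)·(-185) = 286.8 +0.477 -2.312 = 284.965 m.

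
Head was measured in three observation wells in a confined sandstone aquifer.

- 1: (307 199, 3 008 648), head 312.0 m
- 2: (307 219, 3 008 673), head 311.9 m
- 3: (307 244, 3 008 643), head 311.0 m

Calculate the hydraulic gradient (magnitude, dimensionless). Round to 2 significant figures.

Three-point gradient (reference 1): Δ to 2 = (20, 25, -0.1), Δ to 3 = (45, -5, -1.0).
∂h/∂x = -0.02082, ∂h/∂y = +0.01265 (det = -1225).
|∇h| = √(-0.02082² + 0.01265²) = 0.02436

0.024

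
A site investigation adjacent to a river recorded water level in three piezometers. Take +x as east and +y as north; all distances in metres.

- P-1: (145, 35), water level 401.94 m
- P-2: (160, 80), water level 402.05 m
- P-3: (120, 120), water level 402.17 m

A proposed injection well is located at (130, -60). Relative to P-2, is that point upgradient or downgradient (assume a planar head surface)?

With h = a·x + b·y + c and P-1 as origin, the differences give:
  15·a + 45·b = +0.11
  (-25)·a + 85·b = +0.23
Eliminate b (×85 and ×45, subtract): 2400·a = -1.000 → a = ∂h/∂x = -0.0004167
Back-substitute: b = ∂h/∂y = +0.002583.
Head at (130, -60) = 401.94 + (-0.0004167)·(-15) + (+0.002583)·(-95) = 401.70 m.
That is lower than the 402.05 m at P-2, so the point is downgradient.

downgradient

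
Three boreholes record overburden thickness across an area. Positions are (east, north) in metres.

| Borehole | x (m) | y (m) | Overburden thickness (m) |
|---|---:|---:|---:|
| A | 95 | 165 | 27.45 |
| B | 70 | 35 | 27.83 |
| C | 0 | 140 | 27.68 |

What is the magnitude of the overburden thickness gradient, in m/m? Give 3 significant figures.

Differences from A: to B (Δx, Δy, Δh) = (-25, -130, +0.38); to C = (-95, -25, +0.23).
Determinant of the coordinate differences = (-25)·(-25) − (-95)·(-130) = -11725.
∂d/∂x = [(+0.38)·(-25) − (+0.23)·(-130)] / -11725 = -0.001740
∂d/∂y = [(-25)·(+0.23) − (-95)·(+0.38)] / -11725 = -0.002588
|∇f| = √(-0.001740² + -0.002588²) = 0.003119 m/m

0.00312 m/m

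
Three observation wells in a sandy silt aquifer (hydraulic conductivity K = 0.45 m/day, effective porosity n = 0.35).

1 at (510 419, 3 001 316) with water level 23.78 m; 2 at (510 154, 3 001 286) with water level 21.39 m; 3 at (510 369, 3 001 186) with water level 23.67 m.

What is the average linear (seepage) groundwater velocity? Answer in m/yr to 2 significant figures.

4.6 m/yr

Taking 1 as reference: 2−1 = (-265, -30, -2.39); 3−1 = (-50, -130, -0.11).
Solve a·Δx + b·Δy = Δh: det = (-265)·(-130) − (-50)·(-30) = 32950.
∂h/∂x = [(-2.39)·(-130) − (-0.11)·(-30)] / 32950 = +0.009329
∂h/∂y = [(-265)·(-0.11) − (-50)·(-2.39)] / 32950 = -0.002742
|∇h| = √(0.009329² + -0.002742²) = 0.009724
Seepage velocity v = K·i/n = 0.45 × 0.009724 / 0.35 = 0.0125 m/day = 4.566 m/yr.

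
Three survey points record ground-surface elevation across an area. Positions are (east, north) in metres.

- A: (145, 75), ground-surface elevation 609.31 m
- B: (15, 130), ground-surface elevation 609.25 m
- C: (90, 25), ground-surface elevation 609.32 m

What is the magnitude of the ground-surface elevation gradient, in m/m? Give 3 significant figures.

With z = a·x + b·y + c and A as origin, the differences give:
  (-130)·a + 55·b = -0.06
  (-55)·a + (-50)·b = +0.01
Eliminate b (×(-50) and ×55, subtract): 9525·a = 2.450 → a = ∂z/∂x = +0.0002572
Back-substitute: b = ∂z/∂y = -0.0004829.
|∇f| = √(0.0002572² + -0.0004829²) = 0.0005471 m/m

0.000547 m/m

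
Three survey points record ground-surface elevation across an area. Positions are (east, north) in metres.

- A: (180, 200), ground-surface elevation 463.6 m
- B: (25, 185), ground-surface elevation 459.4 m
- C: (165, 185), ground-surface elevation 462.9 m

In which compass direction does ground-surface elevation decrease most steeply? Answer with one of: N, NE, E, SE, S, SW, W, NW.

SW

With z = a·x + b·y + c and A as origin, the differences give:
  (-155)·a + (-15)·b = -4.2
  (-15)·a + (-15)·b = -0.7
Eliminate b (×(-15) and ×(-15), subtract): 2100·a = 52.50 → a = ∂z/∂x = +0.02500
Back-substitute: b = ∂z/∂y = +0.02167.
Steepest decrease is along −∇f = (-0.02500 E, -0.02167 N) → southwest.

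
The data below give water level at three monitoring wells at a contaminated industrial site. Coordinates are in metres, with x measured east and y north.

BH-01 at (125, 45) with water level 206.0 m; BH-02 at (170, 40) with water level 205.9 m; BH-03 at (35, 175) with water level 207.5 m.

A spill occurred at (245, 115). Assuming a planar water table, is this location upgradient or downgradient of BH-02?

Differences from BH-01: to BH-02 (Δx, Δy, Δh) = (45, -5, -0.1); to BH-03 = (-90, 130, +1.5).
Solve a·Δx + b·Δy = Δh: det = 45·130 − (-90)·(-5) = 5400.
∂h/∂x = [(-0.1)·130 − (+1.5)·(-5)] / 5400 = -0.001019
∂h/∂y = [45·(+1.5) − (-90)·(-0.1)] / 5400 = +0.01083
Head at (245, 115) = 206.0 + (-0.001019)·(120) + (+0.01083)·(70) = 206.64 m.
That is higher than the 205.9 m at BH-02, so the point is upgradient.

upgradient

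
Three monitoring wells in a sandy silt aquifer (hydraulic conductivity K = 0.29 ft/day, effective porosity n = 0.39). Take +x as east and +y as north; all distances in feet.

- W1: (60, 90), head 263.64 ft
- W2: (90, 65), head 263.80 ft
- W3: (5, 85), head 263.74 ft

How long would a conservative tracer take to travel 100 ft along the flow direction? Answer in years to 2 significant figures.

With h = a·x + b·y + c and W1 as origin, the differences give:
  30·a + (-25)·b = +0.16
  (-55)·a + (-5)·b = +0.10
Eliminate b (×(-5) and ×(-25), subtract): -1525·a = 1.700 → a = ∂h/∂x = -0.001115
Back-substitute: b = ∂h/∂y = -0.007738.
|∇h| = √(-0.001115² + -0.007738²) = 0.007818
Seepage velocity v = K·i/n = 0.29 × 0.007818 / 0.39 = 0.005813 ft/day.
t = 100 / 0.005813 = 1.72e+04 days = 47.1 years.

47 years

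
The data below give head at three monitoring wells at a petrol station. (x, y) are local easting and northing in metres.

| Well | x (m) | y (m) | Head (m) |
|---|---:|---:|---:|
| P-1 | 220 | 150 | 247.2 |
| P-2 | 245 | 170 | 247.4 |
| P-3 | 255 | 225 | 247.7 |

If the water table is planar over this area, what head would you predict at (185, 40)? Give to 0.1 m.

246.5 m

Taking P-1 as reference: P-2−P-1 = (25, 20, +0.2); P-3−P-1 = (35, 75, +0.5).
Solve a·Δx + b·Δy = Δh: det = 25·75 − 35·20 = 1175.
∂h/∂x = [(+0.2)·75 − (+0.5)·20] / 1175 = +0.004255
∂h/∂y = [25·(+0.5) − 35·(+0.2)] / 1175 = +0.004681
h(185, 40) = 247.2 + (+0.004255)·(-35) + (+0.004681)·(-110) = 247.2 -0.149 -0.515 = 246.536 m.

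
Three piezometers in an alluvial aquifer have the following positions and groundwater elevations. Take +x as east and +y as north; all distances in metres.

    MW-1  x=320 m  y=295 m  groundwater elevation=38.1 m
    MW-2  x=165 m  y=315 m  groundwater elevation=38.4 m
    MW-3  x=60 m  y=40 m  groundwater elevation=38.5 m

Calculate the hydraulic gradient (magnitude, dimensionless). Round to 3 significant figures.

Differences from MW-1: to MW-2 (Δx, Δy, Δh) = (-155, 20, +0.3); to MW-3 = (-260, -255, +0.4).
Solve a·Δx + b·Δy = Δh: det = (-155)·(-255) − (-260)·20 = 44725.
∂h/∂x = [(+0.3)·(-255) − (+0.4)·20] / 44725 = -0.001889
∂h/∂y = [(-155)·(+0.4) − (-260)·(+0.3)] / 44725 = +0.0003577
|∇h| = √(-0.001889² + 0.0003577²) = 0.001923

0.00192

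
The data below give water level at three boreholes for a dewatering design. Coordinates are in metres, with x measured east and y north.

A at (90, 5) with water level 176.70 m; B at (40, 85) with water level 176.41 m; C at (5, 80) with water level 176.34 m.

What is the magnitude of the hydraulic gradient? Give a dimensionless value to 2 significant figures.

With h = a·x + b·y + c and A as origin, the differences give:
  (-50)·a + 80·b = -0.29
  (-85)·a + 75·b = -0.36
Eliminate b (×75 and ×80, subtract): 3050·a = 7.050 → a = ∂h/∂x = +0.002311
Back-substitute: b = ∂h/∂y = -0.002180.
|∇h| = √(0.002311² + -0.002180²) = 0.003177

0.0032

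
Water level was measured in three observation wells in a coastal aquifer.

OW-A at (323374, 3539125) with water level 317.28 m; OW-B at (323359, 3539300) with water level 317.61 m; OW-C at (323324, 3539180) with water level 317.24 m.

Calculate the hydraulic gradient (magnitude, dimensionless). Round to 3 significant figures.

Three-point gradient (reference OW-A): Δ to OW-B = (-15, 175, +0.33), Δ to OW-C = (-50, 55, -0.04).
∂h/∂x = +0.003174, ∂h/∂y = +0.002158 (det = 7925).
|∇h| = √(0.003174² + 0.002158²) = 0.003838

0.00384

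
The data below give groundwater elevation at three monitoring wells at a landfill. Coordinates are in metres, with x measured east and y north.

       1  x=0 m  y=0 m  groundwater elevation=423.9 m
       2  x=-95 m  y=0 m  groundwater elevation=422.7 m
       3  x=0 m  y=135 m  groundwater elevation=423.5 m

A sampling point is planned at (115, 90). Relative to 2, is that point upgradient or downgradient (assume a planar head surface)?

∂h/∂x = (422.7 − 423.9) / (-95 − 0) = +0.01263
∂h/∂y = (423.5 − 423.9) / (135 − 0) = -0.002963
Head at (115, 90) = 423.9 + (+0.01263)·(115) + (-0.002963)·(90) = 425.09 m.
That is higher than the 422.7 m at 2, so the point is upgradient.

upgradient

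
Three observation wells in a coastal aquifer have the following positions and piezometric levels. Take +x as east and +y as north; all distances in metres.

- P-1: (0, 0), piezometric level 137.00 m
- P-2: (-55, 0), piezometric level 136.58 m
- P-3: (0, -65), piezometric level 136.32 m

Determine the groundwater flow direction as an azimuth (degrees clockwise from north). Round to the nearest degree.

216°

∂h/∂x = (136.58 − 137.00) / (-55 − 0) = +0.007636
∂h/∂y = (136.32 − 137.00) / (-65 − 0) = +0.01046
Flow direction (−∇h) has components (-0.007636 E, -0.01046 N).
Azimuth = atan2(E, N) = atan2(-0.007636, -0.01046) = 216.1° ≈ 216°.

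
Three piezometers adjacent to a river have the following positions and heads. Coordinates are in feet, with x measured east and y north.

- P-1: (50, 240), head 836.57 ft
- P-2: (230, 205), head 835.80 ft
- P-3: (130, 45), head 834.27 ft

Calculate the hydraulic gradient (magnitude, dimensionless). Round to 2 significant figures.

0.011

Three-point gradient (reference P-1): Δ to P-2 = (180, -35, -0.77), Δ to P-3 = (80, -195, -2.30).
∂h/∂x = -0.002156, ∂h/∂y = +0.01091 (det = -32300).
|∇h| = √(-0.002156² + 0.01091²) = 0.01112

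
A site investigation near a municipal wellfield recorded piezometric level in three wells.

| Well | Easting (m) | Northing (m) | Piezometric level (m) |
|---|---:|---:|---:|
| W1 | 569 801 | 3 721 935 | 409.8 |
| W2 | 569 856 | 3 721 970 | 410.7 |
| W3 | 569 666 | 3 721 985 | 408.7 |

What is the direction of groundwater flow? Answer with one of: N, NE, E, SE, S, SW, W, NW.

With h = a·x + b·y + c and W1 as origin, the differences give:
  55·a + 35·b = +0.9
  (-135)·a + 50·b = -1.1
Eliminate b (×50 and ×35, subtract): 7475·a = 83.50 → a = ∂h/∂x = +0.01117
Back-substitute: b = ∂h/∂y = +0.008161.
Flow = −∇h = (-0.01117 east, -0.008161 north), which points southwest.

SW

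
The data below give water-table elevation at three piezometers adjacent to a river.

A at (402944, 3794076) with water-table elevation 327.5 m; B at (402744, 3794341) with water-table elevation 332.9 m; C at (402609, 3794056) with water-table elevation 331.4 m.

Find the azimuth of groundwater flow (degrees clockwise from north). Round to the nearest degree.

With h = a·x + b·y + c and A as origin, the differences give:
  (-200)·a + 265·b = +5.4
  (-335)·a + (-20)·b = +3.9
Eliminate b (×(-20) and ×265, subtract): 92775·a = -1141.50 → a = ∂h/∂x = -0.01230
Back-substitute: b = ∂h/∂y = +0.01109.
Flow direction (−∇h) has components (+0.01230 E, -0.01109 N).
Azimuth = atan2(E, N) = atan2(+0.01230, -0.01109) = 132.0° ≈ 132°.

132°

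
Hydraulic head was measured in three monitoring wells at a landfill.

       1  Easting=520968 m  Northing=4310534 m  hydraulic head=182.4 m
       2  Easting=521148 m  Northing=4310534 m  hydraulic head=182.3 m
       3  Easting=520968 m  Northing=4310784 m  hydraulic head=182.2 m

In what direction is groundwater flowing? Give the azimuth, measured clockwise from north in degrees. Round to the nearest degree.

∂h/∂x = (182.3 − 182.4) / (521148 − 520968) = -0.0005556
∂h/∂y = (182.2 − 182.4) / (4310784 − 4310534) = -0.0008000
Flow direction (−∇h) has components (+0.0005556 E, +0.0008000 N).
Azimuth = atan2(E, N) = atan2(+0.0005556, +0.0008000) = 34.8° ≈ 035°.

035°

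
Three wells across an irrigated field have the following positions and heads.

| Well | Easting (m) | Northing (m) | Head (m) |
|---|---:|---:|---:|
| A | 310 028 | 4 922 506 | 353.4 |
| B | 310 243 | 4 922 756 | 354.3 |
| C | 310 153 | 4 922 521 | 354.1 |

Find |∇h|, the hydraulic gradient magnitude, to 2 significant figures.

0.0059

Taking A as reference: B−A = (215, 250, +0.9); C−A = (125, 15, +0.7).
Determinant of the coordinate differences = 215·15 − 125·250 = -28025.
∂h/∂x = [(+0.9)·15 − (+0.7)·250] / -28025 = +0.005763
∂h/∂y = [215·(+0.7) − 125·(+0.9)] / -28025 = -0.001356
|∇h| = √(0.005763² + -0.001356²) = 0.00592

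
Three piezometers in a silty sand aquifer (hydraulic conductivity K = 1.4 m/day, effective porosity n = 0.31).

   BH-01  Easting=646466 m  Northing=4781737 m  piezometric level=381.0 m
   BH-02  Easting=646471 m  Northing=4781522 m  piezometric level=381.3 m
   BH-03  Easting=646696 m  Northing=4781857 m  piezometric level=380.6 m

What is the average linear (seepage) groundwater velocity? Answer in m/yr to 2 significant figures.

2.9 m/yr

With h = a·x + b·y + c and BH-01 as origin, the differences give:
  5·a + (-215)·b = +0.3
  230·a + 120·b = -0.4
Eliminate b (×120 and ×(-215), subtract): 50050·a = -50.00 → a = ∂h/∂x = -0.0009990
Back-substitute: b = ∂h/∂y = -0.001419.
|∇h| = √(-0.0009990² + -0.001419²) = 0.001735
Seepage velocity v = K·i/n = 1.4 × 0.001735 / 0.31 = 0.007835 m/day = 2.862 m/yr.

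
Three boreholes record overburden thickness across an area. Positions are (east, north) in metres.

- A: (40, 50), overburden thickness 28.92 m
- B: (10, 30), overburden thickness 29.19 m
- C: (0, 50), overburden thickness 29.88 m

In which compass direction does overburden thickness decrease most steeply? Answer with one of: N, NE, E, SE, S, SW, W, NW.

Differences from A: to B (Δx, Δy, Δh) = (-30, -20, +0.27); to C = (-40, 0, +0.96).
Solve a·Δx + b·Δy = Δd: det = (-30)·0 − (-40)·(-20) = -800.
∂d/∂x = [(+0.27)·0 − (+0.96)·(-20)] / -800 = -0.02400
∂d/∂y = [(-30)·(+0.96) − (-40)·(+0.27)] / -800 = +0.02250
Steepest decrease is along −∇f = (+0.02400 E, -0.02250 N) → southeast.

SE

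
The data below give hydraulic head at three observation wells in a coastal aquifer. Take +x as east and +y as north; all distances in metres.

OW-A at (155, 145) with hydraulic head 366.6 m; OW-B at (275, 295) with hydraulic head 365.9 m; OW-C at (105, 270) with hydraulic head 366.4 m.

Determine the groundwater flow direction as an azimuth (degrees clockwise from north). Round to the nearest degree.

Taking OW-A as reference: OW-B−OW-A = (120, 150, -0.7); OW-C−OW-A = (-50, 125, -0.2).
Determinant of the coordinate differences = 120·125 − (-50)·150 = 22500.
∂h/∂x = [(-0.7)·125 − (-0.2)·150] / 22500 = -0.002556
∂h/∂y = [120·(-0.2) − (-50)·(-0.7)] / 22500 = -0.002622
Flow direction (−∇h) has components (+0.002556 E, +0.002622 N).
Azimuth = atan2(E, N) = atan2(+0.002556, +0.002622) = 44.3° ≈ 044°.

044°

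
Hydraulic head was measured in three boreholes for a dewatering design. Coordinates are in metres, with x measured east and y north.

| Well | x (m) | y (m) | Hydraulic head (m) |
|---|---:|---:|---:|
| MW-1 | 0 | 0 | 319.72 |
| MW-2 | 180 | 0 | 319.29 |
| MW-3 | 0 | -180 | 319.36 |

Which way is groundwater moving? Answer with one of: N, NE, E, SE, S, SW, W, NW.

∂h/∂x = (319.29 − 319.72) / (180 − 0) = -0.002389
∂h/∂y = (319.36 − 319.72) / (-180 − 0) = +0.002000
Flow = −∇h = (+0.002389 east, -0.002000 north), which points southeast.

SE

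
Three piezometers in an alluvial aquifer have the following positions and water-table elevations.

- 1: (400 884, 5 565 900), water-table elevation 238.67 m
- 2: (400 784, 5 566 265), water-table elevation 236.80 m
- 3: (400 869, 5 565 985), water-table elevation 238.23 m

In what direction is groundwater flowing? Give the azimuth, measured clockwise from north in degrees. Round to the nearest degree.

006°

Three-point gradient (reference 1): Δ to 2 = (-100, 365, -1.87), Δ to 3 = (-15, 85, -0.44).
∂h/∂x = -0.0005455, ∂h/∂y = -0.005273 (det = -3025).
Flow direction (−∇h) has components (+0.0005455 E, +0.005273 N).
Azimuth = atan2(E, N) = atan2(+0.0005455, +0.005273) = 5.9° ≈ 006°.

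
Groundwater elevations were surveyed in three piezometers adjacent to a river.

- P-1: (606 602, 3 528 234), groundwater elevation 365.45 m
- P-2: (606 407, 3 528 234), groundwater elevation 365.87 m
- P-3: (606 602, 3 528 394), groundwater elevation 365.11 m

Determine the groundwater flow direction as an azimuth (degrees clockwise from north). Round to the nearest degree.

045°

∂h/∂x = (365.87 − 365.45) / (606407 − 606602) = -0.002154
∂h/∂y = (365.11 − 365.45) / (3528394 − 3528234) = -0.002125
Flow direction (−∇h) has components (+0.002154 E, +0.002125 N).
Azimuth = atan2(E, N) = atan2(+0.002154, +0.002125) = 45.4° ≈ 045°.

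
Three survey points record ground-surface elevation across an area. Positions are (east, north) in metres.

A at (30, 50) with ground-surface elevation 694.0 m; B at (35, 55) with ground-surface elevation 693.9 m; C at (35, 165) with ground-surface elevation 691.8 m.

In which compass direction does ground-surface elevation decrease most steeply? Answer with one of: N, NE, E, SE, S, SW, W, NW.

Differences from A: to B (Δx, Δy, Δh) = (5, 5, -0.1); to C = (5, 115, -2.2).
Determinant of the coordinate differences = 5·115 − 5·5 = 550.
∂z/∂x = [(-0.1)·115 − (-2.2)·5] / 550 = -0.0009091
∂z/∂y = [5·(-2.2) − 5·(-0.1)] / 550 = -0.01909
Steepest decrease is along −∇f = (+0.0009091 E, +0.01909 N) → north.

N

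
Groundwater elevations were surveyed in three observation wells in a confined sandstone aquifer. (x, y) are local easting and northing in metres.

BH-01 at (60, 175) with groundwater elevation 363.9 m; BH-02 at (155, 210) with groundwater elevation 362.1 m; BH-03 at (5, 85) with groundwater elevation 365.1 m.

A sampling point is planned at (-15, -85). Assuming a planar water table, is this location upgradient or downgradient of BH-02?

Three-point gradient (reference BH-01): Δ to BH-02 = (95, 35, -1.8), Δ to BH-03 = (-55, -90, +1.2).
∂h/∂x = -0.01811, ∂h/∂y = -0.002264 (det = -6625).
Head at (-15, -85) = 363.9 + (-0.01811)·(-75) + (-0.002264)·(-260) = 365.85 m.
That is higher than the 362.1 m at BH-02, so the point is upgradient.

upgradient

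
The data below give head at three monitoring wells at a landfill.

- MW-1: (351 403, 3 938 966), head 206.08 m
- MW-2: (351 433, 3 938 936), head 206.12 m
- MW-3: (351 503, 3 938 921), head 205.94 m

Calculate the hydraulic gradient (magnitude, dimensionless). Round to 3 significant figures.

0.00616

Differences from MW-1: to MW-2 (Δx, Δy, Δh) = (30, -30, +0.04); to MW-3 = (100, -45, -0.14).
Solve a·Δx + b·Δy = Δh: det = 30·(-45) − 100·(-30) = 1650.
∂h/∂x = [(+0.04)·(-45) − (-0.14)·(-30)] / 1650 = -0.003636
∂h/∂y = [30·(-0.14) − 100·(+0.04)] / 1650 = -0.004970
|∇h| = √(-0.003636² + -0.004970²) = 0.006158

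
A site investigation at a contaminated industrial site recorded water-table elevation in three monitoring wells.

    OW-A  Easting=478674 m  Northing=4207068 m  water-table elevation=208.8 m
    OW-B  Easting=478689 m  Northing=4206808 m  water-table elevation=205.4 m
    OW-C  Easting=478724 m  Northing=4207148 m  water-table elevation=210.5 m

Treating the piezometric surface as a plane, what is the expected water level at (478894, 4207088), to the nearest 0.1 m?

Three-point gradient (reference OW-A): Δ to OW-B = (15, -260, -3.4), Δ to OW-C = (50, 80, +1.7).
∂h/∂x = +0.01197, ∂h/∂y = +0.01377 (det = 14200).
h(478894, 4207088) = 208.8 + (+0.01197)·(220) + (+0.01377)·(20) = 208.8 +2.634 +0.275 = 211.709 m.

211.7 m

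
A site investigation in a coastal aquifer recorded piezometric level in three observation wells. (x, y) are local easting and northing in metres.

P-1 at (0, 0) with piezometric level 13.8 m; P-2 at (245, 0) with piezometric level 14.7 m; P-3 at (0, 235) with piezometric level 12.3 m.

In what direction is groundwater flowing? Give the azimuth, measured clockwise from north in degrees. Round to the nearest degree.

330°

∂h/∂x = (14.7 − 13.8) / (245 − 0) = +0.003673
∂h/∂y = (12.3 − 13.8) / (235 − 0) = -0.006383
Flow direction (−∇h) has components (-0.003673 E, +0.006383 N).
Azimuth = atan2(E, N) = atan2(-0.003673, +0.006383) = 330.1° ≈ 330°.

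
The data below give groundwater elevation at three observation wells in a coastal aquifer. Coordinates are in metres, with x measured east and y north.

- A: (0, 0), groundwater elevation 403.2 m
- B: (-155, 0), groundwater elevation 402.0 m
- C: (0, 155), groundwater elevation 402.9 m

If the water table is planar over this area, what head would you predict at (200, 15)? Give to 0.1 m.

404.7 m

∂h/∂x = (402.0 − 403.2) / (-155 − 0) = +0.007742
∂h/∂y = (402.9 − 403.2) / (155 − 0) = -0.001935
h(200, 15) = 403.2 + (+0.007742)·(200) + (-0.001935)·(15) = 403.2 +1.548 -0.029 = 404.719 m.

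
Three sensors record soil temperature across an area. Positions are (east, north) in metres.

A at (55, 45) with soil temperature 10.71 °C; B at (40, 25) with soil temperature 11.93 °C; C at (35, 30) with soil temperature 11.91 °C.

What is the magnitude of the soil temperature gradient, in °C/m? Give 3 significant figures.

0.0490 °C/m

With T = a·x + b·y + c and A as origin, the differences give:
  (-15)·a + (-20)·b = +1.22
  (-20)·a + (-15)·b = +1.20
Eliminate b (×(-15) and ×(-20), subtract): -175·a = 5.700 → a = ∂T/∂x = -0.03257
Back-substitute: b = ∂T/∂y = -0.03657.
|∇f| = √(-0.03257² + -0.03657²) = 0.04897 °C/m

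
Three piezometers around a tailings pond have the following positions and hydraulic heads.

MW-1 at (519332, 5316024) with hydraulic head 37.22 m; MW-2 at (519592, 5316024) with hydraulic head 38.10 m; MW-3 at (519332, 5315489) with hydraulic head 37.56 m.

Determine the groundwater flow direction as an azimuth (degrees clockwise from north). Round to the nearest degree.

281°

∂h/∂x = (38.10 − 37.22) / (519592 − 519332) = +0.003385
∂h/∂y = (37.56 − 37.22) / (5315489 − 5316024) = -0.0006355
Flow direction (−∇h) has components (-0.003385 E, +0.0006355 N).
Azimuth = atan2(E, N) = atan2(-0.003385, +0.0006355) = 280.6° ≈ 281°.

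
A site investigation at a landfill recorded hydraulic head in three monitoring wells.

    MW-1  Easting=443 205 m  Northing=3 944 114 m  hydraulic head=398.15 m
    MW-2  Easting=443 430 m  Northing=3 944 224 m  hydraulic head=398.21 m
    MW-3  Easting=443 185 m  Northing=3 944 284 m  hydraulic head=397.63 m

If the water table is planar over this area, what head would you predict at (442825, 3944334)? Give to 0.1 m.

Differences from MW-1: to MW-2 (Δx, Δy, Δh) = (225, 110, +0.06); to MW-3 = (-20, 170, -0.52).
Solve a·Δx + b·Δy = Δh: det = 225·170 − (-20)·110 = 40450.
∂h/∂x = [(+0.06)·170 − (-0.52)·110] / 40450 = +0.001666
∂h/∂y = [225·(-0.52) − (-20)·(+0.06)] / 40450 = -0.002863
h(442825, 3944334) = 398.15 + (+0.001666)·(-380) + (-0.002863)·(220) = 398.15 -0.633 -0.630 = 396.887 m.

396.9 m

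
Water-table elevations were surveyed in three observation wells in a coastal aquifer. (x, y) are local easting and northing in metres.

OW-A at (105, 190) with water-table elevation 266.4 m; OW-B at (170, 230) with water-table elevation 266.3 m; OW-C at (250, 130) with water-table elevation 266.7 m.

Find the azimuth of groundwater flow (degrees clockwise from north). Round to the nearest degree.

350°

Differences from OW-A: to OW-B (Δx, Δy, Δh) = (65, 40, -0.1); to OW-C = (145, -60, +0.3).
Determinant of the coordinate differences = 65·(-60) − 145·40 = -9700.
∂h/∂x = [(-0.1)·(-60) − (+0.3)·40] / -9700 = +0.0006186
∂h/∂y = [65·(+0.3) − 145·(-0.1)] / -9700 = -0.003505
Flow direction (−∇h) has components (-0.0006186 E, +0.003505 N).
Azimuth = atan2(E, N) = atan2(-0.0006186, +0.003505) = 350.0° ≈ 350°.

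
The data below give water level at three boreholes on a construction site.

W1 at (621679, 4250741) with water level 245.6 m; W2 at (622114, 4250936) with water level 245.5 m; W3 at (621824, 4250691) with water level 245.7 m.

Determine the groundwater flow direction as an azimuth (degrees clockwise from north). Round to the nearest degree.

346°

Differences from W1: to W2 (Δx, Δy, Δh) = (435, 195, -0.1); to W3 = (145, -50, +0.1).
Solve a·Δx + b·Δy = Δh: det = 435·(-50) − 145·195 = -50025.
∂h/∂x = [(-0.1)·(-50) − (+0.1)·195] / -50025 = +0.0002899
∂h/∂y = [435·(+0.1) − 145·(-0.1)] / -50025 = -0.001159
Flow direction (−∇h) has components (-0.0002899 E, +0.001159 N).
Azimuth = atan2(E, N) = atan2(-0.0002899, +0.001159) = 346.0° ≈ 346°.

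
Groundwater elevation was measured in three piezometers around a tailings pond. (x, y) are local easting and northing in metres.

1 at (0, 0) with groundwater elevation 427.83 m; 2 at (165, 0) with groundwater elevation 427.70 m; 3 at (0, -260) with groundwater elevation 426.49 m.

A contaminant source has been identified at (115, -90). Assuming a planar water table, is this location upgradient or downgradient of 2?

∂h/∂x = (427.70 − 427.83) / (165 − 0) = -0.0007879
∂h/∂y = (426.49 − 427.83) / (-260 − 0) = +0.005154
Head at (115, -90) = 427.83 + (-0.0007879)·(115) + (+0.005154)·(-90) = 427.28 m.
That is lower than the 427.70 m at 2, so the point is downgradient.

downgradient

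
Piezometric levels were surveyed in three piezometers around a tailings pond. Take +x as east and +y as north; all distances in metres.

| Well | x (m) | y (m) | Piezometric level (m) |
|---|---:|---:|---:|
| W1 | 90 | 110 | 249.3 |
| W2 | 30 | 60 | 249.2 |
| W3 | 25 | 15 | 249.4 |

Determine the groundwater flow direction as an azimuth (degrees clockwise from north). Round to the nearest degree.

Differences from W1: to W2 (Δx, Δy, Δh) = (-60, -50, -0.1); to W3 = (-65, -95, +0.1).
Solve a·Δx + b·Δy = Δh: det = (-60)·(-95) − (-65)·(-50) = 2450.
∂h/∂x = [(-0.1)·(-95) − (+0.1)·(-50)] / 2450 = +0.005918
∂h/∂y = [(-60)·(+0.1) − (-65)·(-0.1)] / 2450 = -0.005102
Flow direction (−∇h) has components (-0.005918 E, +0.005102 N).
Azimuth = atan2(E, N) = atan2(-0.005918, +0.005102) = 310.8° ≈ 311°.

311°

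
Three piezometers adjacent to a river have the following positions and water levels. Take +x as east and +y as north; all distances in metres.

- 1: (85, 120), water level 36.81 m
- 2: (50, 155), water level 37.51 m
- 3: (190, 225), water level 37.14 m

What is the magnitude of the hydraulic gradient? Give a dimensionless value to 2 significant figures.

0.014

With h = a·x + b·y + c and 1 as origin, the differences give:
  (-35)·a + 35·b = +0.70
  105·a + 105·b = +0.33
Eliminate b (×105 and ×35, subtract): -7350·a = 61.950 → a = ∂h/∂x = -0.008429
Back-substitute: b = ∂h/∂y = +0.01157.
|∇h| = √(-0.008429² + 0.01157²) = 0.01431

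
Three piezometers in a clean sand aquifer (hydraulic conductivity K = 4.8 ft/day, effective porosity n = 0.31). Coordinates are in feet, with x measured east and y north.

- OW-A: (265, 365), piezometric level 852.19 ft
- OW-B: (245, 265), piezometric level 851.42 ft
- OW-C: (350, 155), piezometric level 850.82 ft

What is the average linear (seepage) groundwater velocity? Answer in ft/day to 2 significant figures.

0.12 ft/day

With h = a·x + b·y + c and OW-A as origin, the differences give:
  (-20)·a + (-100)·b = -0.77
  85·a + (-210)·b = -1.37
Eliminate b (×(-210) and ×(-100), subtract): 12700·a = 24.700 → a = ∂h/∂x = +0.001945
Back-substitute: b = ∂h/∂y = +0.007311.
|∇h| = √(0.001945² + 0.007311²) = 0.007565
Seepage velocity v = K·i/n = 4.8 × 0.007565 / 0.31 = 0.1171 ft/day.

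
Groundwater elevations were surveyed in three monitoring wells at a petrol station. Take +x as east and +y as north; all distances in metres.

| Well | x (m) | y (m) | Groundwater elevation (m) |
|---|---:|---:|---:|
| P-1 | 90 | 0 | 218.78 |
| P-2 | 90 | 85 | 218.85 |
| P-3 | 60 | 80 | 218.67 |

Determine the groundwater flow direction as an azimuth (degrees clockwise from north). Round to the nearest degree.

Taking P-1 as reference: P-2−P-1 = (0, 85, +0.07); P-3−P-1 = (-30, 80, -0.11).
Solve a·Δx + b·Δy = Δh: det = 0·80 − (-30)·85 = 2550.
∂h/∂x = [(+0.07)·80 − (-0.11)·85] / 2550 = +0.005863
∂h/∂y = [0·(-0.11) − (-30)·(+0.07)] / 2550 = +0.0008235
Flow direction (−∇h) has components (-0.005863 E, -0.0008235 N).
Azimuth = atan2(E, N) = atan2(-0.005863, -0.0008235) = 262.0° ≈ 262°.

262°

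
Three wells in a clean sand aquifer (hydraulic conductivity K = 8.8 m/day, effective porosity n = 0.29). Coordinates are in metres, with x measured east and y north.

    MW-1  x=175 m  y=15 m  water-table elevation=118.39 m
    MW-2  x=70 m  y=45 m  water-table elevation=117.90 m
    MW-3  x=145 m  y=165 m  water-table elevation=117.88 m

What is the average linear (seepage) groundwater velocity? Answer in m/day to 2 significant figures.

0.14 m/day

Differences from MW-1: to MW-2 (Δx, Δy, Δh) = (-105, 30, -0.49); to MW-3 = (-30, 150, -0.51).
Determinant of the coordinate differences = (-105)·150 − (-30)·30 = -14850.
∂h/∂x = [(-0.49)·150 − (-0.51)·30] / -14850 = +0.003919
∂h/∂y = [(-105)·(-0.51) − (-30)·(-0.49)] / -14850 = -0.002616
|∇h| = √(0.003919² + -0.002616²) = 0.004712
Seepage velocity v = K·i/n = 8.8 × 0.004712 / 0.29 = 0.143 m/day.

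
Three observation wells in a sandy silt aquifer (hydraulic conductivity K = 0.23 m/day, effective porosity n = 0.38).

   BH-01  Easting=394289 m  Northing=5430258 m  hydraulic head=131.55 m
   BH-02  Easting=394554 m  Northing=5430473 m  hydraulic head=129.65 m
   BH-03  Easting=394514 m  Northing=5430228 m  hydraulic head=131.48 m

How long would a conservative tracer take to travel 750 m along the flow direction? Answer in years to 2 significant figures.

460 years

Three-point gradient (reference BH-01): Δ to BH-02 = (265, 215, -1.90), Δ to BH-03 = (225, -30, -0.07).
∂h/∂x = -0.001279, ∂h/∂y = -0.007261 (det = -56325).
|∇h| = √(-0.001279² + -0.007261²) = 0.007373
Seepage velocity v = K·i/n = 0.23 × 0.007373 / 0.38 = 0.004463 m/day.
t = 750 / 0.004463 = 1.68e+05 days = 460 years.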